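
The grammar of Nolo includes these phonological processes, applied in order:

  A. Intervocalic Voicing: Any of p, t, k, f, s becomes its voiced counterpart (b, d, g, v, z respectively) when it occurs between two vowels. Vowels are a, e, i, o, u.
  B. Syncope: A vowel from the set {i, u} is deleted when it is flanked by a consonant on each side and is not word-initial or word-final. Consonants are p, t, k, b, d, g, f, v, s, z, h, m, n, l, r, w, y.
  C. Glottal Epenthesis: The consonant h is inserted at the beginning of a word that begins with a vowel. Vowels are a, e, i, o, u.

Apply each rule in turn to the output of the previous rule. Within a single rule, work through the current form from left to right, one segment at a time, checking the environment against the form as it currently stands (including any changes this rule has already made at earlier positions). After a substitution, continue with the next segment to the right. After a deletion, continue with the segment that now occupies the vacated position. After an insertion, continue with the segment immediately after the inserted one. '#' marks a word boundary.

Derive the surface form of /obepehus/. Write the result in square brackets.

[hobebehs]

A Intervocalic Voicing: [obepehus] → [obebehus]
B Syncope: [obebehus] → [obebehs]
C Glottal Epenthesis: [obebehs] → [hobebehs]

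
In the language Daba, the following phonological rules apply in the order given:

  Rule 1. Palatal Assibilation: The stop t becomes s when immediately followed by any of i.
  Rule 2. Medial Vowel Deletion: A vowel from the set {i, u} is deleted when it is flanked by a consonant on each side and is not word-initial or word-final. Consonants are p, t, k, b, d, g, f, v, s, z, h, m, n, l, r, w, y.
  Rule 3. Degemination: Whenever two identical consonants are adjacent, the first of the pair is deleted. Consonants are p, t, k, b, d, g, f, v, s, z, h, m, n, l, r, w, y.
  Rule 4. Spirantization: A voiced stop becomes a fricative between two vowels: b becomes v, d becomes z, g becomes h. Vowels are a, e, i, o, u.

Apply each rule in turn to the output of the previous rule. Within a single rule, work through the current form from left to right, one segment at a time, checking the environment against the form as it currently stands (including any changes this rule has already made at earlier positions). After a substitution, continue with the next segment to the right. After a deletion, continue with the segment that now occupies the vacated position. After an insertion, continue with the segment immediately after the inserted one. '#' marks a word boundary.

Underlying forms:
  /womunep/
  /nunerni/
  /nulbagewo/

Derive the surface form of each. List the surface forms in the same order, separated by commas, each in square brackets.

/womunep/:
  Rule 1 Palatal Assibilation: no change — [womunep]
  Rule 2 Medial Vowel Deletion: [womunep] → [womnep]
  Rule 3 Degemination: no change — [womnep]
  Rule 4 Spirantization: no change — [womnep]
/nunerni/:
  Rule 1 Palatal Assibilation: no change — [nunerni]
  Rule 2 Medial Vowel Deletion: [nunerni] → [nnerni]
  Rule 3 Degemination: [nnerni] → [nerni]
  Rule 4 Spirantization: no change — [nerni]
/nulbagewo/:
  Rule 1 Palatal Assibilation: no change — [nulbagewo]
  Rule 2 Medial Vowel Deletion: [nulbagewo] → [nlbagewo]
  Rule 3 Degemination: no change — [nlbagewo]
  Rule 4 Spirantization: [nlbagewo] → [nlbahewo]

[womnep], [nerni], [nlbahewo]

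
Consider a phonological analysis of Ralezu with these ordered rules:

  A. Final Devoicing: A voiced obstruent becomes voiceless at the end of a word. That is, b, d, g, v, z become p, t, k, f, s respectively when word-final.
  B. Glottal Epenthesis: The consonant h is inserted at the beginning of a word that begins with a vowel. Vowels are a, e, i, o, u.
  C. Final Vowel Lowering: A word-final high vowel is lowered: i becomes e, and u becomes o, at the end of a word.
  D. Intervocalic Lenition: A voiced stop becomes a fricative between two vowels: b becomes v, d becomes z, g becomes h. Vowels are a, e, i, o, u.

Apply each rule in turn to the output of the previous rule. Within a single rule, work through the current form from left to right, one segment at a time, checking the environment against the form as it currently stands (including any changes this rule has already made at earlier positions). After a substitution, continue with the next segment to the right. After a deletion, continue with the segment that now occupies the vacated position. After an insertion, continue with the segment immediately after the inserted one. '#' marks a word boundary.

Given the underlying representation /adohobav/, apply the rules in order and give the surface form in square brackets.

[hazohovaf]

A Final Devoicing: [adohobav] → [adohobaf]
B Glottal Epenthesis: [adohobaf] → [hadohobaf]
C Final Vowel Lowering: no change — [hadohobaf]
D Intervocalic Lenition: [hadohobaf] → [hazohovaf]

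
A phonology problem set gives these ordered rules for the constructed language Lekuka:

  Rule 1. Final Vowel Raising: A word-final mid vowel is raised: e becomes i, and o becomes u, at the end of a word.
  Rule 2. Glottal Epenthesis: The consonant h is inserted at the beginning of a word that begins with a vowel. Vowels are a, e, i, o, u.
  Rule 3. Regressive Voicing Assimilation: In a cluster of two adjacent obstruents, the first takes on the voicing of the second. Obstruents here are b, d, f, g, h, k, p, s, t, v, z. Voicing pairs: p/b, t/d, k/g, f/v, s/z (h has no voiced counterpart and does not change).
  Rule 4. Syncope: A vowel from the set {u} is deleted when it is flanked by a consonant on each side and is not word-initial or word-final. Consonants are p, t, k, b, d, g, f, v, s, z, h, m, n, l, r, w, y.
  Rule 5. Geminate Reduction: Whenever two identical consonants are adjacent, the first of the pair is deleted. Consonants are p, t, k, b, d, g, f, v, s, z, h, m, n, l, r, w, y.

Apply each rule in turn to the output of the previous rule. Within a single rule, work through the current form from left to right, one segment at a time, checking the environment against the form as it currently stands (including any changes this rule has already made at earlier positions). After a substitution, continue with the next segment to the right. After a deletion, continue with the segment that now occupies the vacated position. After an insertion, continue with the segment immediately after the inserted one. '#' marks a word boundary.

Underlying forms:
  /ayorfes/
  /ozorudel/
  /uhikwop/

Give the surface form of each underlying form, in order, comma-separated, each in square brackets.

[hayorfes], [hozordel], [hikwop]

/ayorfes/:
  Rule 1 Final Vowel Raising: no change — [ayorfes]
  Rule 2 Glottal Epenthesis: [ayorfes] → [hayorfes]
  Rule 3 Regressive Voicing Assimilation: no change — [hayorfes]
  Rule 4 Syncope: no change — [hayorfes]
  Rule 5 Geminate Reduction: no change — [hayorfes]
/ozorudel/:
  Rule 1 Final Vowel Raising: no change — [ozorudel]
  Rule 2 Glottal Epenthesis: [ozorudel] → [hozorudel]
  Rule 3 Regressive Voicing Assimilation: no change — [hozorudel]
  Rule 4 Syncope: [hozorudel] → [hozordel]
  Rule 5 Geminate Reduction: no change — [hozordel]
/uhikwop/:
  Rule 1 Final Vowel Raising: no change — [uhikwop]
  Rule 2 Glottal Epenthesis: [uhikwop] → [huhikwop]
  Rule 3 Regressive Voicing Assimilation: no change — [huhikwop]
  Rule 4 Syncope: [huhikwop] → [hhikwop]
  Rule 5 Geminate Reduction: [hhikwop] → [hikwop]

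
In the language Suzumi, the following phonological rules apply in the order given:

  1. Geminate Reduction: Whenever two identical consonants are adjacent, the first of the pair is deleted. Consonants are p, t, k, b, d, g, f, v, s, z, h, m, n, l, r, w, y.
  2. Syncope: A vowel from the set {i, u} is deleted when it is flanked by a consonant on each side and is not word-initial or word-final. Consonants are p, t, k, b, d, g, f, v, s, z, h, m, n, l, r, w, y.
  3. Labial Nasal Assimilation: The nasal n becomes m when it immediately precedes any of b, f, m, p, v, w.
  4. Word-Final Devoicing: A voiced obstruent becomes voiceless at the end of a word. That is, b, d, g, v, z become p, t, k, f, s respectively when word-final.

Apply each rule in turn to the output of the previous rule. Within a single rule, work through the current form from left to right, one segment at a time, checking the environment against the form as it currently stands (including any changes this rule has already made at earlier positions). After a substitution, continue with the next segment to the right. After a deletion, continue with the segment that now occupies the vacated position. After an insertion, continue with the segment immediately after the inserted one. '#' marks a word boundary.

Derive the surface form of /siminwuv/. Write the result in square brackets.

[smmwf]

1 Geminate Reduction: no change — [siminwuv]
2 Syncope: [siminwuv] → [smnwv]
3 Labial Nasal Assimilation: [smnwv] → [smmwv]
4 Word-Final Devoicing: [smmwv] → [smmwf]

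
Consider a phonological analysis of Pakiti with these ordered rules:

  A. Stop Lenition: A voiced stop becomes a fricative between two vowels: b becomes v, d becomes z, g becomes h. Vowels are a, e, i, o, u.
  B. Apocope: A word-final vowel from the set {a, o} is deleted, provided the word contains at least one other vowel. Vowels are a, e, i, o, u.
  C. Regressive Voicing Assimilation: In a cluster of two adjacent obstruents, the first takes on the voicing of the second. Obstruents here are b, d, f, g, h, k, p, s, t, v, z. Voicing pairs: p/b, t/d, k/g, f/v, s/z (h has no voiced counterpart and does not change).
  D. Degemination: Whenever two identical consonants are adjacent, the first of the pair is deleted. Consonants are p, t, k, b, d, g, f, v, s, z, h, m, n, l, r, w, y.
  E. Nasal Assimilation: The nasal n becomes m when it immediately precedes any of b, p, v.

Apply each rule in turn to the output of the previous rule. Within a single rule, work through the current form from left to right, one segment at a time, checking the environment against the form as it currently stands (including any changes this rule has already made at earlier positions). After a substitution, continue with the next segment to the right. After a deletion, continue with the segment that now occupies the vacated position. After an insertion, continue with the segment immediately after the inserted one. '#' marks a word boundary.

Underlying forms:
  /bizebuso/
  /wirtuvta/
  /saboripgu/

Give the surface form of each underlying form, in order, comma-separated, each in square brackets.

/bizebuso/:
  A Stop Lenition: [bizebuso] → [bizevuso]
  B Apocope: [bizevuso] → [bizevus]
  C Regressive Voicing Assimilation: no change — [bizevus]
  D Degemination: no change — [bizevus]
  E Nasal Assimilation: no change — [bizevus]
/wirtuvta/:
  A Stop Lenition: no change — [wirtuvta]
  B Apocope: [wirtuvta] → [wirtuvt]
  C Regressive Voicing Assimilation: [wirtuvt] → [wirtuft]
  D Degemination: no change — [wirtuft]
  E Nasal Assimilation: no change — [wirtuft]
/saboripgu/:
  A Stop Lenition: [saboripgu] → [savoripgu]
  B Apocope: no change — [savoripgu]
  C Regressive Voicing Assimilation: [savoripgu] → [savoribgu]
  D Degemination: no change — [savoribgu]
  E Nasal Assimilation: no change — [savoribgu]

[bizevus], [wirtuft], [savoribgu]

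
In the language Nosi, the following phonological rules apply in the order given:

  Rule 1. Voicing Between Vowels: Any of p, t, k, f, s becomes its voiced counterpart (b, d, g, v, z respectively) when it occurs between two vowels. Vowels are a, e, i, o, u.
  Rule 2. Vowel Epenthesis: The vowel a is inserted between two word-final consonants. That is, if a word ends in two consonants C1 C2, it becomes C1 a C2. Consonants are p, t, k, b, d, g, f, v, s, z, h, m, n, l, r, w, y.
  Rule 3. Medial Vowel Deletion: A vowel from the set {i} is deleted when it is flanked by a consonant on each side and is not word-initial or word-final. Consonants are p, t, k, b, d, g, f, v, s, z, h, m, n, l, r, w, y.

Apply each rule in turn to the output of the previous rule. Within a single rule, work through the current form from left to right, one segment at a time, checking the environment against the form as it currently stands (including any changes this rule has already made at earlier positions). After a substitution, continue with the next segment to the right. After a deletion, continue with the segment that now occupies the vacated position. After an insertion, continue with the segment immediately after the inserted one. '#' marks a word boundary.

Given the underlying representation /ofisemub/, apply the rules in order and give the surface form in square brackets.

Rule 1 Voicing Between Vowels: [ofisemub] → [ovizemub]
Rule 2 Vowel Epenthesis: no change — [ovizemub]
Rule 3 Medial Vowel Deletion: [ovizemub] → [ovzemub]

[ovzemub]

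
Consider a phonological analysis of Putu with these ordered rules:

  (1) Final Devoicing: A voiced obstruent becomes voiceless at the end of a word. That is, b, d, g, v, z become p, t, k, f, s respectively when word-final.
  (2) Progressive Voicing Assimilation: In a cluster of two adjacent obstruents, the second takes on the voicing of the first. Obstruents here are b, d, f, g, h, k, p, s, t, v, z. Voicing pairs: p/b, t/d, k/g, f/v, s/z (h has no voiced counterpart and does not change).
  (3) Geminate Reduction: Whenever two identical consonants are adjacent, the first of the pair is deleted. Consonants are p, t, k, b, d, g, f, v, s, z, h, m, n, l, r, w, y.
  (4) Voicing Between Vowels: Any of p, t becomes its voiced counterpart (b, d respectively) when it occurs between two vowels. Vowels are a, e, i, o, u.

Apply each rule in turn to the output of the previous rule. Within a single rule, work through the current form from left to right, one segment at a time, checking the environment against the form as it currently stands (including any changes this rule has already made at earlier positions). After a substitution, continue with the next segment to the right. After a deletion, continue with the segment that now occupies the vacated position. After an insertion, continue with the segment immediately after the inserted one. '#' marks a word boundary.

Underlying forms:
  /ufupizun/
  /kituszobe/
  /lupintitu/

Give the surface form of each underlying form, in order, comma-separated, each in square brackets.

/ufupizun/:
  (1) Final Devoicing: no change — [ufupizun]
  (2) Progressive Voicing Assimilation: no change — [ufupizun]
  (3) Geminate Reduction: no change — [ufupizun]
  (4) Voicing Between Vowels: [ufupizun] → [ufubizun]
/kituszobe/:
  (1) Final Devoicing: no change — [kituszobe]
  (2) Progressive Voicing Assimilation: [kituszobe] → [kitussobe]
  (3) Geminate Reduction: [kitussobe] → [kitusobe]
  (4) Voicing Between Vowels: [kitusobe] → [kidusobe]
/lupintitu/:
  (1) Final Devoicing: no change — [lupintitu]
  (2) Progressive Voicing Assimilation: no change — [lupintitu]
  (3) Geminate Reduction: no change — [lupintitu]
  (4) Voicing Between Vowels: [lupintitu] → [lubintidu]

[ufubizun], [kidusobe], [lubintidu]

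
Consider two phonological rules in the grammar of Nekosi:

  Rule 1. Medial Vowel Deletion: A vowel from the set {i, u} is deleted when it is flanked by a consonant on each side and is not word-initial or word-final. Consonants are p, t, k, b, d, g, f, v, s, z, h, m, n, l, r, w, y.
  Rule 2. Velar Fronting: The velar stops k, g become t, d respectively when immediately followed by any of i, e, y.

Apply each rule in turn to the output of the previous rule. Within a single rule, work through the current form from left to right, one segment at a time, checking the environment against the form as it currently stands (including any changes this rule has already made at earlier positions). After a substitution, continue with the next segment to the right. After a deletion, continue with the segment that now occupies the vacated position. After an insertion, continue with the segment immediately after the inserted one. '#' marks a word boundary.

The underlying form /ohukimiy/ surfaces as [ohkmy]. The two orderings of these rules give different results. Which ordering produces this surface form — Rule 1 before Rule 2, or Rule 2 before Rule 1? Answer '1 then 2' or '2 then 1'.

1 then 2

Order 1 then 2:
  1 Medial Vowel Deletion: [ohukimiy] → [ohkmy]
  2 Velar Fronting: no change — [ohkmy]
  result: [ohkmy]
Order 2 then 1:
  2 Velar Fronting: [ohukimiy] → [ohutimiy]
  1 Medial Vowel Deletion: [ohutimiy] → [ohtmy]
  result: [ohtmy]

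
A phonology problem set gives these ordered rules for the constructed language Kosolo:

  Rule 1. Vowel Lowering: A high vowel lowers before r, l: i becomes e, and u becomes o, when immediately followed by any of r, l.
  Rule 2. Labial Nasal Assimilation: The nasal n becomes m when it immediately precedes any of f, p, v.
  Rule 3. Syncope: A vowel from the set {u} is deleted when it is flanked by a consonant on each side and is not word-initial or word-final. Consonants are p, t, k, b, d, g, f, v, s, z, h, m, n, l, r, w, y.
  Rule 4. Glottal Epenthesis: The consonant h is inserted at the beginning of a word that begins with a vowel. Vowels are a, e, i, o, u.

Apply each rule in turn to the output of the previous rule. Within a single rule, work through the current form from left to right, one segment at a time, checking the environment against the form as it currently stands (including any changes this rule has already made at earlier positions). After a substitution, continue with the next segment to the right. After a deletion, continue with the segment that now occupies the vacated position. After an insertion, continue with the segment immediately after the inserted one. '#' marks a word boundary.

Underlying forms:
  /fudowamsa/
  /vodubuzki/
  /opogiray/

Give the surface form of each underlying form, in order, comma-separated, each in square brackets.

/fudowamsa/:
  Rule 1 Vowel Lowering: no change — [fudowamsa]
  Rule 2 Labial Nasal Assimilation: no change — [fudowamsa]
  Rule 3 Syncope: [fudowamsa] → [fdowamsa]
  Rule 4 Glottal Epenthesis: no change — [fdowamsa]
/vodubuzki/:
  Rule 1 Vowel Lowering: no change — [vodubuzki]
  Rule 2 Labial Nasal Assimilation: no change — [vodubuzki]
  Rule 3 Syncope: [vodubuzki] → [vodbzki]
  Rule 4 Glottal Epenthesis: no change — [vodbzki]
/opogiray/:
  Rule 1 Vowel Lowering: [opogiray] → [opogeray]
  Rule 2 Labial Nasal Assimilation: no change — [opogeray]
  Rule 3 Syncope: no change — [opogeray]
  Rule 4 Glottal Epenthesis: [opogeray] → [hopogeray]

[fdowamsa], [vodbzki], [hopogeray]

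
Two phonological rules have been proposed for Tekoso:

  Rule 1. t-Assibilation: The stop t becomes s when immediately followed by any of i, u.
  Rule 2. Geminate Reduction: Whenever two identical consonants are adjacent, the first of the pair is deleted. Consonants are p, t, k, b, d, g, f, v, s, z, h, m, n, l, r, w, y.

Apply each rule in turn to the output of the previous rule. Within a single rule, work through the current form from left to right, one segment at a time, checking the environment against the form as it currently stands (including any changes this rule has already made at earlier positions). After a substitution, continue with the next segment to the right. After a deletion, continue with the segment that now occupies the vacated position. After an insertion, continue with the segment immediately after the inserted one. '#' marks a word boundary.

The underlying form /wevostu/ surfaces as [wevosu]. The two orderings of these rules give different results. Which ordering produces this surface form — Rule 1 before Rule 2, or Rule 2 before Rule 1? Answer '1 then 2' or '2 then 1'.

1 then 2

Order 1 then 2:
  1 t-Assibilation: [wevostu] → [wevossu]
  2 Geminate Reduction: [wevossu] → [wevosu]
  result: [wevosu]
Order 2 then 1:
  2 Geminate Reduction: no change — [wevostu]
  1 t-Assibilation: [wevostu] → [wevossu]
  result: [wevossu]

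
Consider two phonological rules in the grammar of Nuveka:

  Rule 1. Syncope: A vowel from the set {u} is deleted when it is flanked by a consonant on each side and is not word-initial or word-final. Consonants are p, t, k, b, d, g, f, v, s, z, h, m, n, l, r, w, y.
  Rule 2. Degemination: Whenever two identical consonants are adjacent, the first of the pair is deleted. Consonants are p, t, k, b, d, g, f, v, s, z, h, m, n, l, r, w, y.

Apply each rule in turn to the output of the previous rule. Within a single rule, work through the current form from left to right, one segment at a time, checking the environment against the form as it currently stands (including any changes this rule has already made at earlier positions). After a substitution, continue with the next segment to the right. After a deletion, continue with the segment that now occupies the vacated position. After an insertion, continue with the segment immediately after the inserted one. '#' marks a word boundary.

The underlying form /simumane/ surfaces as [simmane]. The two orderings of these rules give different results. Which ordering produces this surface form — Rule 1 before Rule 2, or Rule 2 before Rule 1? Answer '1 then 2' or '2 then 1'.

2 then 1

Order 1 then 2:
  1 Syncope: [simumane] → [simmane]
  2 Degemination: [simmane] → [simane]
  result: [simane]
Order 2 then 1:
  2 Degemination: no change — [simumane]
  1 Syncope: [simumane] → [simmane]
  result: [simmane]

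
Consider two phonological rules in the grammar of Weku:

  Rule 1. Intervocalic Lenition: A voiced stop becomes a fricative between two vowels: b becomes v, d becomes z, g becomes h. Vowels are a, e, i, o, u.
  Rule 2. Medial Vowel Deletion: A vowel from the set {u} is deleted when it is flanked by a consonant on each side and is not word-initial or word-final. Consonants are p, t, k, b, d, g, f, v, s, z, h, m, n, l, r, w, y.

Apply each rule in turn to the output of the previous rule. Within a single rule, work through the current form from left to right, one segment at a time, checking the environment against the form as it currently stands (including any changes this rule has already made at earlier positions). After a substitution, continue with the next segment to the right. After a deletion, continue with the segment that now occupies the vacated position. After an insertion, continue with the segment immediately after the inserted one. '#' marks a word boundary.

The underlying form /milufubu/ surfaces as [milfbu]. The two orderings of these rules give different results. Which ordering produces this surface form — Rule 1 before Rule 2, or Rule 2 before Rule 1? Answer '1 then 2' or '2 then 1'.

Order 1 then 2:
  1 Intervocalic Lenition: [milufubu] → [milufuvu]
  2 Medial Vowel Deletion: [milufuvu] → [milfvu]
  result: [milfvu]
Order 2 then 1:
  2 Medial Vowel Deletion: [milufubu] → [milfbu]
  1 Intervocalic Lenition: no change — [milfbu]
  result: [milfbu]

2 then 1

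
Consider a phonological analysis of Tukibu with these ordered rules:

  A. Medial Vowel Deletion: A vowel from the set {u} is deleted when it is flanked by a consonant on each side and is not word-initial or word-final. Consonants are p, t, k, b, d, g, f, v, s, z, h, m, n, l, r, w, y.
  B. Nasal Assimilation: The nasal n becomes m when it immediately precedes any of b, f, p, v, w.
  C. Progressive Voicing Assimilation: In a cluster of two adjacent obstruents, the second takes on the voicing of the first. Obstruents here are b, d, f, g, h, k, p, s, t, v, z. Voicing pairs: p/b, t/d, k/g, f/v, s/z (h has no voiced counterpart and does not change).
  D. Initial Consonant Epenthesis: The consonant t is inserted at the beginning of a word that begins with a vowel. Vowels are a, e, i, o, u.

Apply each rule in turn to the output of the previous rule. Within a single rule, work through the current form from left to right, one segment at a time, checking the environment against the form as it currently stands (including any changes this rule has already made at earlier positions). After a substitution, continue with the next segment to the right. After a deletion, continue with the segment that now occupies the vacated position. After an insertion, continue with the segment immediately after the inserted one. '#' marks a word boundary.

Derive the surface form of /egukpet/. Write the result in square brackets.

A Medial Vowel Deletion: [egukpet] → [egkpet]
B Nasal Assimilation: no change — [egkpet]
C Progressive Voicing Assimilation: [egkpet] → [eggbet]
D Initial Consonant Epenthesis: [eggbet] → [teggbet]

[teggbet]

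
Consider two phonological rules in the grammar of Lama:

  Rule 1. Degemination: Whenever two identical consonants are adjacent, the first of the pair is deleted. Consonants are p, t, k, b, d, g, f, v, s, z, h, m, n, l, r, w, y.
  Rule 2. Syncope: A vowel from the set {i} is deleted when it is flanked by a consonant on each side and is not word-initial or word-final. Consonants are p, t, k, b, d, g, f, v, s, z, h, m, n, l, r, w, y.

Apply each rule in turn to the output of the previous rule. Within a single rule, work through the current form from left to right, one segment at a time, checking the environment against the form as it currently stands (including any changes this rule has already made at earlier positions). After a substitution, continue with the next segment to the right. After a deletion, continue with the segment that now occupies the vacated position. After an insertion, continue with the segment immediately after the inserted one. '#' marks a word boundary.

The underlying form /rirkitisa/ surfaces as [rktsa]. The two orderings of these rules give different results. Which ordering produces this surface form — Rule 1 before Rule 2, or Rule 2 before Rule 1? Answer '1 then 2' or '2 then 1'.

Order 1 then 2:
  1 Degemination: no change — [rirkitisa]
  2 Syncope: [rirkitisa] → [rrktsa]
  result: [rrktsa]
Order 2 then 1:
  2 Syncope: [rirkitisa] → [rrktsa]
  1 Degemination: [rrktsa] → [rktsa]
  result: [rktsa]

2 then 1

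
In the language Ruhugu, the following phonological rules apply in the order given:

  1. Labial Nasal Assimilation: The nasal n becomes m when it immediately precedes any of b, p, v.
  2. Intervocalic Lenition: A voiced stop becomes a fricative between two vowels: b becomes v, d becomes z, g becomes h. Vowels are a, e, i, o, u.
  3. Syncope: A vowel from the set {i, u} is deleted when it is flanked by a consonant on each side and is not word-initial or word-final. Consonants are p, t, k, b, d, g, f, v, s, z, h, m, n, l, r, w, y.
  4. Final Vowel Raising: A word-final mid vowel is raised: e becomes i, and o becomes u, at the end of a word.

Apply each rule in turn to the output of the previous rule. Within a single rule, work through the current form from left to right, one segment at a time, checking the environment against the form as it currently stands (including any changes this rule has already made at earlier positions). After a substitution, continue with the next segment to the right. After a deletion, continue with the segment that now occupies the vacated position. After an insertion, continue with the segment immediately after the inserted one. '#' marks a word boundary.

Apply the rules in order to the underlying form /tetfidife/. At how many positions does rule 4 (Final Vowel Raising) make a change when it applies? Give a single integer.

1 Labial Nasal Assimilation: no change — [tetfidife]
2 Intervocalic Lenition: [tetfidife] → [tetfizife]
3 Syncope: [tetfizife] → [tetfzfe]
4 Final Vowel Raising: [tetfzfe] → [tetfzfi]
Rule 4 changed 1 position(s).

1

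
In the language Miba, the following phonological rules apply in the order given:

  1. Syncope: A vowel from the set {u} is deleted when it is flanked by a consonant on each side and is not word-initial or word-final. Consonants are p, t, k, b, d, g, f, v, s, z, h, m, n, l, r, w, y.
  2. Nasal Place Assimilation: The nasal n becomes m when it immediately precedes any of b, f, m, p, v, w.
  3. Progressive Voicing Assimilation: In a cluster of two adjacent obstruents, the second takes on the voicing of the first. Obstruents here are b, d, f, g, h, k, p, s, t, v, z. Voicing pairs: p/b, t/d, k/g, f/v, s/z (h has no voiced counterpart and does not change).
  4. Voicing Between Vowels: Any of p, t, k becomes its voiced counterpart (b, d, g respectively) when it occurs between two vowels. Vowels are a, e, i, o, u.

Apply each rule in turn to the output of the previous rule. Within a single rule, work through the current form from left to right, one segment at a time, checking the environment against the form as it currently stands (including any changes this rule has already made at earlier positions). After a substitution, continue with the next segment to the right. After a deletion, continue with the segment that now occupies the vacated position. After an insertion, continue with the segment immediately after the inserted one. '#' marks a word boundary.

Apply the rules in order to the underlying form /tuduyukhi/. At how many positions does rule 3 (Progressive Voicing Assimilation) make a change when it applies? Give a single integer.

1

1 Syncope: [tuduyukhi] → [tdykhi]
2 Nasal Place Assimilation: no change — [tdykhi]
3 Progressive Voicing Assimilation: [tdykhi] → [ttykhi]
4 Voicing Between Vowels: no change — [ttykhi]
Rule 3 changed 1 position(s).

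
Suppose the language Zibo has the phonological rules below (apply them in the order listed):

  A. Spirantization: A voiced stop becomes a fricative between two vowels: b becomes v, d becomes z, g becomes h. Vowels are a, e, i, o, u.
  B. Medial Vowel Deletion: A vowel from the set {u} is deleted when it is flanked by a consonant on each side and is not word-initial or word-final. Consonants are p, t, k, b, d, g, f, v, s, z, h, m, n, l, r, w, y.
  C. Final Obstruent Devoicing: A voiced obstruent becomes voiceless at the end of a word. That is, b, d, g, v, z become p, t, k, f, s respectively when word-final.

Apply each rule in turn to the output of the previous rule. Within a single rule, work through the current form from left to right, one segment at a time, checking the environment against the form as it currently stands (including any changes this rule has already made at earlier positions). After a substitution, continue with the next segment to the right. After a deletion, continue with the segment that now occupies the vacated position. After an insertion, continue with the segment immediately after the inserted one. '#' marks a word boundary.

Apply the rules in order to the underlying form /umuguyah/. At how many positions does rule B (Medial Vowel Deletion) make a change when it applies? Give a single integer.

A Spirantization: [umuguyah] → [umuhuyah]
B Medial Vowel Deletion: [umuhuyah] → [umhyah]
C Final Obstruent Devoicing: no change — [umhyah]
Rule B changed 2 position(s).

2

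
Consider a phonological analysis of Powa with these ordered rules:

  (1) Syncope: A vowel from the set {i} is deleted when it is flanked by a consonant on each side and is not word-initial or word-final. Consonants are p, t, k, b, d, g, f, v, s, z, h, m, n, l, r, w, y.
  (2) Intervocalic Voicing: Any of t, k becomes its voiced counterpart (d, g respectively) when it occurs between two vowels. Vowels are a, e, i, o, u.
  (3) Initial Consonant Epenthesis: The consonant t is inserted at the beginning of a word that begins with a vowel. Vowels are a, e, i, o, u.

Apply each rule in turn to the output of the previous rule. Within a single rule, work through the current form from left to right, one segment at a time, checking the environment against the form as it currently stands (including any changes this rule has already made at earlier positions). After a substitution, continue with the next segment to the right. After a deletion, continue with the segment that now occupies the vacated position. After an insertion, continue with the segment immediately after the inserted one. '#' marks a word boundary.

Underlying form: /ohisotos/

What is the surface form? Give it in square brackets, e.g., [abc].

(1) Syncope: [ohisotos] → [ohsotos]
(2) Intervocalic Voicing: [ohsotos] → [ohsodos]
(3) Initial Consonant Epenthesis: [ohsodos] → [tohsodos]

[tohsodos]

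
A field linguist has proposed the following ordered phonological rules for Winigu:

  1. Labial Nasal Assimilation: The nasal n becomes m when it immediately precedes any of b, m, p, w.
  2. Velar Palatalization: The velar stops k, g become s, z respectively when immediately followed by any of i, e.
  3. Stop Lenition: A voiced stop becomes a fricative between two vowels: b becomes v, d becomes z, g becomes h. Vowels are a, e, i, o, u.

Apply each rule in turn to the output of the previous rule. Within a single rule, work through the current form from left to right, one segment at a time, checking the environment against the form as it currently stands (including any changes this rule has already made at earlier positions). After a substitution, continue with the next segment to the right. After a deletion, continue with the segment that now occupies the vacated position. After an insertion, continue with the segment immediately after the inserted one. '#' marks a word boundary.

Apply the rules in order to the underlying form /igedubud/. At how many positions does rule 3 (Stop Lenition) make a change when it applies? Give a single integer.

2

1 Labial Nasal Assimilation: no change — [igedubud]
2 Velar Palatalization: [igedubud] → [izedubud]
3 Stop Lenition: [izedubud] → [izezuvud]
Rule 3 changed 2 position(s).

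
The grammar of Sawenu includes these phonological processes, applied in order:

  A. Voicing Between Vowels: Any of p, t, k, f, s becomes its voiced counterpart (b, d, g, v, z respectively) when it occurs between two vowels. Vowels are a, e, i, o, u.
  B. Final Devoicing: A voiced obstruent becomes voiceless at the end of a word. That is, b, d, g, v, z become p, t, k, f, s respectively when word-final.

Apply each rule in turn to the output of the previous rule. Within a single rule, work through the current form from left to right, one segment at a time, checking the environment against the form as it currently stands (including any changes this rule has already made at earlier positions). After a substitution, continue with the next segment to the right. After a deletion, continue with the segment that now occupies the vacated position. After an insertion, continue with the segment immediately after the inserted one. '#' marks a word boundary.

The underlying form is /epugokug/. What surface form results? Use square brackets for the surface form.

A Voicing Between Vowels: [epugokug] → [ebugogug]
B Final Devoicing: [ebugogug] → [ebugoguk]

[ebugoguk]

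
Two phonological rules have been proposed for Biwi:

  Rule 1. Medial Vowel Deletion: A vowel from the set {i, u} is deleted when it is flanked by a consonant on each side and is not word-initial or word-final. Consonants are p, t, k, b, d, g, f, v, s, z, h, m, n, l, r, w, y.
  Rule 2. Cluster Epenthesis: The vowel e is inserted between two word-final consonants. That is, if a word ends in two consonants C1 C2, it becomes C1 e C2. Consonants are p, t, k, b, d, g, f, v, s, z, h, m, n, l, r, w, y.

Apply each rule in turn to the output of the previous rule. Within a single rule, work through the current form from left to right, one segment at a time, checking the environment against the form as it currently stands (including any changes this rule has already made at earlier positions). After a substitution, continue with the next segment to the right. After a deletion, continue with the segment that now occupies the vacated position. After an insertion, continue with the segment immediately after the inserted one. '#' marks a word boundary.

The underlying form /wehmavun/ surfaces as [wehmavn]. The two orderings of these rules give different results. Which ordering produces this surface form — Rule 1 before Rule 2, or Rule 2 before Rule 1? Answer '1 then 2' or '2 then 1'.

Order 1 then 2:
  1 Medial Vowel Deletion: [wehmavun] → [wehmavn]
  2 Cluster Epenthesis: [wehmavn] → [wehmaven]
  result: [wehmaven]
Order 2 then 1:
  2 Cluster Epenthesis: no change — [wehmavun]
  1 Medial Vowel Deletion: [wehmavun] → [wehmavn]
  result: [wehmavn]

2 then 1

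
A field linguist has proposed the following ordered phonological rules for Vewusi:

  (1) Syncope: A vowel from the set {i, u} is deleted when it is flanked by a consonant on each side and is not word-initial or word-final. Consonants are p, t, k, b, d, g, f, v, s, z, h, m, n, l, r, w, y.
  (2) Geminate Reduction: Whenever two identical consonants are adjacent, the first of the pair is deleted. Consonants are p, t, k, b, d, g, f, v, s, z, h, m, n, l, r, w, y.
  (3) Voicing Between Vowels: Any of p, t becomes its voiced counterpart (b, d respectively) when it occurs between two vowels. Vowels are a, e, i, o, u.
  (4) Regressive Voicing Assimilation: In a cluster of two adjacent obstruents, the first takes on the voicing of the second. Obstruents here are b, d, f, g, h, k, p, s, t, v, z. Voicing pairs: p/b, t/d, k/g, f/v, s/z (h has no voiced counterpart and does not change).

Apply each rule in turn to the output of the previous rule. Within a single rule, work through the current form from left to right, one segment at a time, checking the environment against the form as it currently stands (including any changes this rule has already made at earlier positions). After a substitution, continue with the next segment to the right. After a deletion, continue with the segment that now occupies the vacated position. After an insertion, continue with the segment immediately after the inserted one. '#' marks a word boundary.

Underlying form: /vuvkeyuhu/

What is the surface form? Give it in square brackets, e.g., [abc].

(1) Syncope: [vuvkeyuhu] → [vvkeyhu]
(2) Geminate Reduction: [vvkeyhu] → [vkeyhu]
(3) Voicing Between Vowels: no change — [vkeyhu]
(4) Regressive Voicing Assimilation: [vkeyhu] → [fkeyhu]

[fkeyhu]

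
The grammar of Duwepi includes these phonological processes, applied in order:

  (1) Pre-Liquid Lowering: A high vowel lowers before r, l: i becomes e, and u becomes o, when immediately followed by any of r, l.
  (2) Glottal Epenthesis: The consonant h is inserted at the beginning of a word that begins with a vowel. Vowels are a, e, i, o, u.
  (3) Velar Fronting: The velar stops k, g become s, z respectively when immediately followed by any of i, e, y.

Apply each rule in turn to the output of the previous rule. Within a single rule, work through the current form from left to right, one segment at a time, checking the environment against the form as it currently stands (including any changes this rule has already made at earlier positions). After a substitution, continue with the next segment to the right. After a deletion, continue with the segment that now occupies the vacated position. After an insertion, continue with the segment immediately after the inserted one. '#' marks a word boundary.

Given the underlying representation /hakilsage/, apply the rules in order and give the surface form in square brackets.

[haselsaze]

(1) Pre-Liquid Lowering: [hakilsage] → [hakelsage]
(2) Glottal Epenthesis: no change — [hakelsage]
(3) Velar Fronting: [hakelsage] → [haselsaze]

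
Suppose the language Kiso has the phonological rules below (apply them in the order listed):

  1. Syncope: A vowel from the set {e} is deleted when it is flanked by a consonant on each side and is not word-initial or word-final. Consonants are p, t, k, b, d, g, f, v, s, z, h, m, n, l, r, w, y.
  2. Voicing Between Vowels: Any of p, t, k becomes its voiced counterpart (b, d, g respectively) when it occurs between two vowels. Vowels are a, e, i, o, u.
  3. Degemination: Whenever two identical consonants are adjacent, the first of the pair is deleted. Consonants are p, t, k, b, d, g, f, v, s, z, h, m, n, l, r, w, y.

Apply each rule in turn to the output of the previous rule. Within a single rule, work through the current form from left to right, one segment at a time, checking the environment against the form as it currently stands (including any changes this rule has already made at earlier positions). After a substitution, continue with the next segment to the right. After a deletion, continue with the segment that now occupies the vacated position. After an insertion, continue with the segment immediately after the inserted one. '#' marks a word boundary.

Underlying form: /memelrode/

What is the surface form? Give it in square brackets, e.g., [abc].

1 Syncope: [memelrode] → [mmlrode]
2 Voicing Between Vowels: no change — [mmlrode]
3 Degemination: [mmlrode] → [mlrode]

[mlrode]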